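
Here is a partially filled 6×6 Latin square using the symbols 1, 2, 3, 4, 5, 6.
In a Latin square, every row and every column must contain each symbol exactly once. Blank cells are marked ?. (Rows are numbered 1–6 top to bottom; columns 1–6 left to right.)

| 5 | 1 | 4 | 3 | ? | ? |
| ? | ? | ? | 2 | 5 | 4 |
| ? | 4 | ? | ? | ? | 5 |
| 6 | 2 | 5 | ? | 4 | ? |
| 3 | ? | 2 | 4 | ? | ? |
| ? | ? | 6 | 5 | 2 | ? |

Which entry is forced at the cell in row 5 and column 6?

Row 1, column 5: row 1 has {1, 3, 4, 5} and column 5 has {2, 4, 5}, leaving only 6.
Row 1, column 6: row 1 has {1, 3, 4, 5, 6} and column 6 has {4, 5}, leaving only 2.
Row 2, column 1: row 2 has {2, 4, 5} and column 1 has {3, 5, 6}, leaving only 1.
Row 2, column 3: row 2 has {1, 2, 4, 5} and column 3 has {2, 4, 5, 6}, leaving only 3.
Row 2, column 2: row 2 has {1, 2, 3, 4, 5} and column 2 has {1, 2, 4}, leaving only 6.
Row 3, column 1: row 3 has {4, 5} and column 1 has {1, 3, 5, 6}, leaving only 2.
Row 3, column 3: row 3 has {2, 4, 5} and column 3 has {2, 3, 4, 5, 6}, leaving only 1.
Row 3, column 4: row 3 has {1, 2, 4, 5} and column 4 has {2, 3, 4, 5}, leaving only 6.
Row 3, column 5: row 3 has {1, 2, 4, 5, 6} and column 5 has {2, 4, 5, 6}, leaving only 3.
Row 4, column 4: row 4 has {2, 4, 5, 6} and column 4 has {2, 3, 4, 5, 6}, leaving only 1.
Row 4, column 6: row 4 has {1, 2, 4, 5, 6} and column 6 has {2, 4, 5}, leaving only 3.
Row 5, column 2: row 5 has {2, 3, 4} and column 2 has {1, 2, 4, 6}, leaving only 5.
Row 5, column 5: row 5 has {2, 3, 4, 5} and column 5 has {2, 3, 4, 5, 6}, leaving only 1.
Row 5 already has {1, 2, 3, 4, 5} and column 6 already has {2, 3, 4, 5}, so row 5, column 6 must be 6.

6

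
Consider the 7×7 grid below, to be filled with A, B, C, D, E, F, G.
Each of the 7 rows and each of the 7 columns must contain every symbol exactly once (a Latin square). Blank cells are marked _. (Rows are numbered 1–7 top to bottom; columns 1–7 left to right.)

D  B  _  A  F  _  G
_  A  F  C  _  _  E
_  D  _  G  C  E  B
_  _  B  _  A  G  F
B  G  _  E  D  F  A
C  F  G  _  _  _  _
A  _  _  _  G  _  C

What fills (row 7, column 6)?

Row 1, column 6: row 1 has {A, B, D, F, G} and column 6 has {E, F, G}, leaving only C.
Row 1, column 3: row 1 has {A, B, C, D, F, G} and column 3 has {B, F, G}, leaving only E.
Row 2, column 1: row 2 has {A, C, E, F} and column 1 has {A, B, C, D}, leaving only G.
Row 2, column 5: row 2 has {A, C, E, F, G} and column 5 has {A, C, D, F, G}, leaving only B.
Row 2, column 6: row 2 has {A, B, C, E, F, G} and column 6 has {C, E, F, G}, leaving only D.
Row 7 already has {A, C, G} and column 6 already has {C, D, E, F, G}, so row 7, column 6 must be B.

B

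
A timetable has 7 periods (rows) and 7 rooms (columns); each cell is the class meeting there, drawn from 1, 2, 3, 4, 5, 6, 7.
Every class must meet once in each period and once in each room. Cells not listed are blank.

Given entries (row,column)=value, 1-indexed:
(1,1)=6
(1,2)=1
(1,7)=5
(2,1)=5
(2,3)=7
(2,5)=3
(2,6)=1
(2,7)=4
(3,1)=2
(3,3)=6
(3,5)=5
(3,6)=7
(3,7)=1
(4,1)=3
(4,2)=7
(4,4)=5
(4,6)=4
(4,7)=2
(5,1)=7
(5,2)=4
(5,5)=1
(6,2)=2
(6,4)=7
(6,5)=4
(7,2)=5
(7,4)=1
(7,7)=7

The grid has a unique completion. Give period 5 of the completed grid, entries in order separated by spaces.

Period 2, room 2: period 2 has {1, 3, 4, 5, 7} and room 2 has {1, 2, 4, 5, 7}, leaving only 6.
Period 2, room 4: period 2 has {1, 3, 4, 5, 6, 7} and room 4 has {1, 5, 7}, leaving only 2.
Period 3, room 2: period 3 has {1, 2, 5, 6, 7} and room 2 has {1, 2, 4, 5, 6, 7}, leaving only 3.
Period 3, room 4: period 3 has {1, 2, 3, 5, 6, 7} and room 4 has {1, 2, 5, 7}, leaving only 4.
Period 1, room 4: period 1 has {1, 5, 6} and room 4 has {1, 2, 4, 5, 7}, leaving only 3.
Period 5, room 4: period 5 has {1, 4, 7} and room 4 has {1, 2, 3, 4, 5, 7}, leaving only 6.
Period 5, room 7: period 5 has {1, 4, 6, 7} and room 7 has {1, 2, 4, 5, 7}, leaving only 3.
Period 1, room 6: period 1 has {1, 3, 5, 6} and room 6 has {1, 4, 7}, leaving only 2.
Period 5, room 6: period 5 has {1, 3, 4, 6, 7} and room 6 has {1, 2, 4, 7}, leaving only 5.
Period 5, room 3: period 5 has {1, 3, 4, 5, 6, 7} and room 3 has {6, 7}, leaving only 2.
So period 5 reads: 7 4 2 6 1 5 3.

7 4 2 6 1 5 3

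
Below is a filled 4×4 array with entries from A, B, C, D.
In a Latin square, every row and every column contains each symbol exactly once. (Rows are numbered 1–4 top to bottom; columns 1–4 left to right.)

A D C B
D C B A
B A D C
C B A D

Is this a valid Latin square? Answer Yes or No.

Each row is a permutation of the 4 symbols, and so is each column.

Yes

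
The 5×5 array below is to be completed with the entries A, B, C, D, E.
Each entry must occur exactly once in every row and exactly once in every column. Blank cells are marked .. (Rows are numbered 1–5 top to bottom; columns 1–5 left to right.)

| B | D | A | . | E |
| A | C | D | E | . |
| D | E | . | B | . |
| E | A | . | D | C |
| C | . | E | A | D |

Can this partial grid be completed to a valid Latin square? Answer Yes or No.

No row or column among the givens repeats a symbol, and propagating forced cells runs into no contradiction.
One valid completion exists (for instance, B D A C E / A C D E B / D E C B A / E A B D C / C B E A D).

Yes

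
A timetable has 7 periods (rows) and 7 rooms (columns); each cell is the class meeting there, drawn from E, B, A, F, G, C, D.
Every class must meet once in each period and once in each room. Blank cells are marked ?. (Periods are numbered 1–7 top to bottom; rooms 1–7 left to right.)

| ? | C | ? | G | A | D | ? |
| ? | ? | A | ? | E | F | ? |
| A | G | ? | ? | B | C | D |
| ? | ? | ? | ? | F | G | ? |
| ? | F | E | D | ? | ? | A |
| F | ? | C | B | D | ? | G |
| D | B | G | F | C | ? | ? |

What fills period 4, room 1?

Period 2, room 2: period 2 has {E, A, F} and room 2 has {B, F, G, C}, leaving only D.
Period 2, room 4: period 2 has {E, A, F, D} and room 4 has {B, F, G, D}, leaving only C.
Period 2, room 7: period 2 has {E, A, F, C, D} and room 7 has {A, G, D}, leaving only B.
Period 2, room 1: period 2 has {E, B, A, F, C, D} and room 1 has {A, F, D}, leaving only G.
Period 3, room 3: period 3 has {B, A, G, C, D} and room 3 has {E, A, G, C}, leaving only F.
Period 1, room 3: period 1 has {A, G, C, D} and room 3 has {E, A, F, G, C}, leaving only B.
Period 1, room 1: period 1 has {B, A, G, C, D} and room 1 has {A, F, G, D}, leaving only E.
Period 1, room 7: period 1 has {E, B, A, G, C, D} and room 7 has {B, A, G, D}, leaving only F.
Period 3, room 4: period 3 has {B, A, F, G, C, D} and room 4 has {B, F, G, C, D}, leaving only E.
Period 4, room 3: period 4 has {F, G} and room 3 has {E, B, A, F, G, C}, leaving only D.
Period 4, room 4: period 4 has {F, G, D} and room 4 has {E, B, F, G, C, D}, leaving only A.
Period 4, room 2: period 4 has {A, F, G, D} and room 2 has {B, F, G, C, D}, leaving only E.
Period 4, room 7: period 4 has {E, A, F, G, D} and room 7 has {B, A, F, G, D}, leaving only C.
Period 4 already has {E, A, F, G, C, D} and room 1 already has {E, A, F, G, D}, so period 4, room 1 must be B.

B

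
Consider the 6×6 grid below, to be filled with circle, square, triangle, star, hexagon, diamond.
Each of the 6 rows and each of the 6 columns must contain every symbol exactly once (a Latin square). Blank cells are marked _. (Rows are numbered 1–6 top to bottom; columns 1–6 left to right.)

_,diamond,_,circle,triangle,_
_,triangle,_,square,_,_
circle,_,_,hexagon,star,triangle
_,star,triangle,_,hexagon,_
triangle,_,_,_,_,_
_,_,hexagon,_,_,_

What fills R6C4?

triangle

Row 3, column 2: row 3 has {circle, triangle, star, hexagon} and column 2 has {triangle, star, diamond}, leaving only square.
Row 3, column 3: row 3 has {circle, square, triangle, star, hexagon} and column 3 has {triangle, hexagon}, leaving only diamond.
Row 4, column 4: row 4 has {triangle, star, hexagon} and column 4 has {circle, square, hexagon}, leaving only diamond.
Row 4, column 1: row 4 has {triangle, star, hexagon, diamond} and column 1 has {circle, triangle}, leaving only square.
Row 4, column 6: row 4 has {square, triangle, star, hexagon, diamond} and column 6 has {triangle}, leaving only circle.
Row 5, column 4: row 5 has {triangle} and column 4 has {circle, square, hexagon, diamond}, leaving only star.
Row 6 already has {hexagon} and column 4 already has {circle, square, star, hexagon, diamond}, so row 6, column 4 must be triangle.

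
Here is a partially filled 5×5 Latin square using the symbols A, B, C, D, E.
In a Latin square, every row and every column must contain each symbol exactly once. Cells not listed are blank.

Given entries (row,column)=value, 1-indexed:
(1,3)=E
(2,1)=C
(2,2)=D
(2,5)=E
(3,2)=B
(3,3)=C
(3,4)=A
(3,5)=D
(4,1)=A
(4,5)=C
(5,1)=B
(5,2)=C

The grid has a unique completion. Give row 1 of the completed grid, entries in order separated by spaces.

D A E C B

Row 1, column 1: row 1 has {E} and column 1 has {A, B, C}, leaving only D.
Row 1, column 2: row 1 has {D, E} and column 2 has {B, C, D}, leaving only A.
Row 1, column 5: row 1 has {A, D, E} and column 5 has {C, D, E}, leaving only B.
Row 1, column 4: row 1 has {A, B, D, E} and column 4 has {A}, leaving only C.
So row 1 reads: D A E C B.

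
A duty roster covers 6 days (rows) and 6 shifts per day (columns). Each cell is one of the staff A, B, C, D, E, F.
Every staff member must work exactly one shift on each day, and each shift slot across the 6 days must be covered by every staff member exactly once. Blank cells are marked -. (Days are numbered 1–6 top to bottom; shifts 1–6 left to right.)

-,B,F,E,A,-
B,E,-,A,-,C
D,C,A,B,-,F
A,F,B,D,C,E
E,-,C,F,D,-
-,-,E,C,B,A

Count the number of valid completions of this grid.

1

Day 1, shift 1: eliminating its day and shift leaves {C}.
Day 1, shift 6: eliminating its day and shift leaves {D}.
Day 2, shift 3: eliminating its day and shift leaves {D}.
Day 2, shift 5: eliminating its day and shift leaves {F}.
Day 3, shift 5: eliminating its day and shift leaves {E}.
Day 5, shift 2: eliminating its day and shift leaves {A}.
Day 5, shift 6: eliminating its day and shift leaves {B}.
Day 6, shift 1: eliminating its day and shift leaves {F}.
Day 6, shift 2: eliminating its day and shift leaves {D}.
Only one assignment across all blanks avoids any day or shift repeat, giving 1 completion.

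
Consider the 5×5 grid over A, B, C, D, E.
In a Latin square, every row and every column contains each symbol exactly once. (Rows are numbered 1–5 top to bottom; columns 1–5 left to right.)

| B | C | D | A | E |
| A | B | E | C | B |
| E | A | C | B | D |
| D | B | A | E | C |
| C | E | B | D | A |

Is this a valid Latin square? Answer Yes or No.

Column 2 contains B twice (at rows 2 and 4), so it is not a permutation.

No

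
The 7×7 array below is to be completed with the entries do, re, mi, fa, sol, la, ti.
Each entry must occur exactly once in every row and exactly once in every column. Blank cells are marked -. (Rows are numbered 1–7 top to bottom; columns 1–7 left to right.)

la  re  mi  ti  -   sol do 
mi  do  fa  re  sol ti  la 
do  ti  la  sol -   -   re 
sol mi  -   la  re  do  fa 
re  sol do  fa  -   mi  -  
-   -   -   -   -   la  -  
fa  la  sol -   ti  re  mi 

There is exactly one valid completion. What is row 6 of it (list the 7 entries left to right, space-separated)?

ti fa re mi do la sol

Row 6, column 1: row 6 has {la} and column 1 has {do, re, mi, fa, sol, la}, leaving only ti.
Row 6, column 2: row 6 has {la, ti} and column 2 has {do, re, mi, sol, la, ti}, leaving only fa.
Row 6, column 3: row 6 has {fa, la, ti} and column 3 has {do, mi, fa, sol, la}, leaving only re.
Row 6, column 7: row 6 has {re, fa, la, ti} and column 7 has {do, re, mi, fa, la}, leaving only sol.
Row 1, column 5: row 1 has {do, re, mi, sol, la, ti} and column 5 has {re, sol, ti}, leaving only fa.
Row 3, column 5: row 3 has {do, re, sol, la, ti} and column 5 has {re, fa, sol, ti}, leaving only mi.
Row 6, column 5: row 6 has {re, fa, sol, la, ti} and column 5 has {re, mi, fa, sol, ti}, leaving only do.
Row 6, column 4: row 6 has {do, re, fa, sol, la, ti} and column 4 has {re, fa, sol, la, ti}, leaving only mi.
So row 6 reads: ti fa re mi do la sol.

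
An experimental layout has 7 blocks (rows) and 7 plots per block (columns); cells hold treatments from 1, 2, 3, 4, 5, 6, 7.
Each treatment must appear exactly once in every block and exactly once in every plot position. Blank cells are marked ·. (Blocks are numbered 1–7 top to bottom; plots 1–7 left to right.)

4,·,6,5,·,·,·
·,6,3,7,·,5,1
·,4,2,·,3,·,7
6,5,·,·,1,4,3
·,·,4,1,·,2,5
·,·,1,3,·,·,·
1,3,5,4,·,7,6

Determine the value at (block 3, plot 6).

1

Block 1, plot 7: block 1 has {4, 5, 6} and plot 7 has {1, 3, 5, 6, 7}, leaving only 2.
Block 1, plot 5: block 1 has {2, 4, 5, 6} and plot 5 has {1, 3}, leaving only 7.
Block 1, plot 2: block 1 has {2, 4, 5, 6, 7} and plot 2 has {3, 4, 5, 6}, leaving only 1.
Block 1, plot 6: block 1 has {1, 2, 4, 5, 6, 7} and plot 6 has {2, 4, 5, 7}, leaving only 3.
Block 2, plot 1: block 2 has {1, 3, 5, 6, 7} and plot 1 has {1, 4, 6}, leaving only 2.
Block 2, plot 5: block 2 has {1, 2, 3, 5, 6, 7} and plot 5 has {1, 3, 7}, leaving only 4.
Block 3, plot 1: block 3 has {2, 3, 4, 7} and plot 1 has {1, 2, 4, 6}, leaving only 5.
Block 3, plot 4: block 3 has {2, 3, 4, 5, 7} and plot 4 has {1, 3, 4, 5, 7}, leaving only 6.
Block 3 already has {2, 3, 4, 5, 6, 7} and plot 6 already has {2, 3, 4, 5, 7}, so block 3, plot 6 must be 1.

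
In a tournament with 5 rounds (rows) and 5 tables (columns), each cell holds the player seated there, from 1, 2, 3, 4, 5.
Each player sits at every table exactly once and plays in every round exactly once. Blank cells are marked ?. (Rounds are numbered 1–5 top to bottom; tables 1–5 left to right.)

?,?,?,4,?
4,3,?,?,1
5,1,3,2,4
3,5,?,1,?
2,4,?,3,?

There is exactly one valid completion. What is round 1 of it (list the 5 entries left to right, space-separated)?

1 2 5 4 3

Round 1, table 1: round 1 has {4} and table 1 has {2, 3, 4, 5}, leaving only 1.
Round 1, table 2: round 1 has {1, 4} and table 2 has {1, 3, 4, 5}, leaving only 2.
Round 1, table 3: round 1 has {1, 2, 4} and table 3 has {3}, leaving only 5.
Round 1, table 5: round 1 has {1, 2, 4, 5} and table 5 has {1, 4}, leaving only 3.
So round 1 reads: 1 2 5 4 3.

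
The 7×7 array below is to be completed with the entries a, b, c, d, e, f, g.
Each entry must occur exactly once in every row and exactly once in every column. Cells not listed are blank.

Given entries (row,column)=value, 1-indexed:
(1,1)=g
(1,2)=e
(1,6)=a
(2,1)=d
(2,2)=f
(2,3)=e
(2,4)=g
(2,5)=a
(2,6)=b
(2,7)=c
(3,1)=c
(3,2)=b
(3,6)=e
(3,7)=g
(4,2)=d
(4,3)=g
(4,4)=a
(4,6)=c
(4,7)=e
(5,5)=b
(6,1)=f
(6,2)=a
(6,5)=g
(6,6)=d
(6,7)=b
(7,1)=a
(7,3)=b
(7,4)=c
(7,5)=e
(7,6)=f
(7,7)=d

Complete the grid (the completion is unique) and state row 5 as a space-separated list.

e c f d b g a

Row 5, column 1: row 5 has {b} and column 1 has {a, c, d, f, g}, leaving only e.
Row 5, column 6: row 5 has {b, e} and column 6 has {a, b, c, d, e, f}, leaving only g.
Row 5, column 2: row 5 has {b, e, g} and column 2 has {a, b, d, e, f}, leaving only c.
Row 1, column 7: row 1 has {a, e, g} and column 7 has {b, c, d, e, g}, leaving only f.
Row 5, column 7: row 5 has {b, c, e, g} and column 7 has {b, c, d, e, f, g}, leaving only a.
Row 4, column 1: row 4 has {a, c, d, e, g} and column 1 has {a, c, d, e, f, g}, leaving only b.
Row 4, column 5: row 4 has {a, b, c, d, e, g} and column 5 has {a, b, e, g}, leaving only f.
Row 3, column 5: row 3 has {b, c, e, g} and column 5 has {a, b, e, f, g}, leaving only d.
Row 1, column 5: row 1 has {a, e, f, g} and column 5 has {a, b, d, e, f, g}, leaving only c.
Row 1, column 3: row 1 has {a, c, e, f, g} and column 3 has {b, e, g}, leaving only d.
Row 5, column 3: row 5 has {a, b, c, e, g} and column 3 has {b, d, e, g}, leaving only f.
Row 5, column 4: row 5 has {a, b, c, e, f, g} and column 4 has {a, c, g}, leaving only d.
So row 5 reads: e c f d b g a.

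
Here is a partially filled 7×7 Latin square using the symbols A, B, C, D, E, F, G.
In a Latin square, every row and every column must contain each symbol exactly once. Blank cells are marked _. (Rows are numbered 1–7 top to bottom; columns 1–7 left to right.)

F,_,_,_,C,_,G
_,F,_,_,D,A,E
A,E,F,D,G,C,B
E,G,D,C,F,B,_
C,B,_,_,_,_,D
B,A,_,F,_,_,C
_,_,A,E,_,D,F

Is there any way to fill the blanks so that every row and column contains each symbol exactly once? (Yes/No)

No

Row 1, column 2: row 1 has {C, F, G} and column 2 has {A, B, E, F, G}, so it must be D.
Row 1, column 6: row 1 has {C, D, F, G} and column 6 has {A, B, C, D}, so it must be E.
Row 1, column 3: row 1 has {C, D, E, F, G} and column 3 has {A, D, F}, so it must be B.
Row 1, column 4: row 1 has {B, C, D, E, F, G} and column 4 has {C, D, E, F}, so it must be A.
Row 2, column 1: row 2 has {A, D, E, F} and column 1 has {A, B, C, E, F}, so it must be G.
Now row 7, column 1: row 7 together with column 1 already contain {A, B, C, D, E, F, G} — every symbol — so nothing can go there. The grid has no valid completion.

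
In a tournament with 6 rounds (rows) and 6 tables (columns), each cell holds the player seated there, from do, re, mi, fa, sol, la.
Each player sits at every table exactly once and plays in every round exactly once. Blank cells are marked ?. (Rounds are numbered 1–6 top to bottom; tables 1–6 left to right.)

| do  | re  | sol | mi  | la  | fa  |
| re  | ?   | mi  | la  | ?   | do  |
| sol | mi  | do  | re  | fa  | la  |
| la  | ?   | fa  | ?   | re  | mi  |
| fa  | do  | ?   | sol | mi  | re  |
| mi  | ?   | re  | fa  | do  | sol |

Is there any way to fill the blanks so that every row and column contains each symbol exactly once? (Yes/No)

Yes

No round or table among the givens repeats a symbol, and propagating forced cells runs into no contradiction.
One valid completion exists (for instance, do re sol mi la fa / re fa mi la sol do / sol mi do re fa la / la sol fa do re mi / fa do la sol mi re / mi la re fa do sol).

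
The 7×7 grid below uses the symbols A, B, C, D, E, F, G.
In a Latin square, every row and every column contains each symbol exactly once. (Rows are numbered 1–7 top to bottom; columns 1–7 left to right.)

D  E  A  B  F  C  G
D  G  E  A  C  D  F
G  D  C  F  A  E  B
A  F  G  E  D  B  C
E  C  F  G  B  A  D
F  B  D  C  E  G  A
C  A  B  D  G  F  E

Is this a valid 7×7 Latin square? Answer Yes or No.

Column 1 contains D twice (at rows 1 and 2), so it is not a permutation.

No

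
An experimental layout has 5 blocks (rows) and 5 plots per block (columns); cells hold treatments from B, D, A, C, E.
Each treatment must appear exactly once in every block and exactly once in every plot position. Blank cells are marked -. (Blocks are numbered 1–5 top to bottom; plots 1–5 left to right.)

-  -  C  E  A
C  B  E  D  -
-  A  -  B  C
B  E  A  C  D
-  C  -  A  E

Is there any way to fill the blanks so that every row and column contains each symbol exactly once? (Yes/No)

Block 2, plot 5: block 2 together with plot 5 already contain {B, D, A, C, E} — every symbol — so nothing can go there. The grid has no valid completion.

No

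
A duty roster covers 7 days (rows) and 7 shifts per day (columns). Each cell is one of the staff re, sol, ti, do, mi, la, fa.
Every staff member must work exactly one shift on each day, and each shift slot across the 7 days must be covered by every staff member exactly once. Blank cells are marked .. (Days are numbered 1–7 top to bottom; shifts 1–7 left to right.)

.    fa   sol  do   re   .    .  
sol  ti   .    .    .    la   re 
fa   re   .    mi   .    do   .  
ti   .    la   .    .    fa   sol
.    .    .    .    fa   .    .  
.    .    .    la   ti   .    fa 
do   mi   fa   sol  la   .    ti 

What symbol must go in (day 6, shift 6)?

mi

Day 2, shift 4: day 2 has {re, sol, ti, la} and shift 4 has {sol, do, mi, la}, leaving only fa.
Day 3, shift 3: day 3 has {re, do, mi, fa} and shift 3 has {sol, la, fa}, leaving only ti.
Day 3, shift 5: day 3 has {re, ti, do, mi, fa} and shift 5 has {re, ti, la, fa}, leaving only sol.
Day 3, shift 7: day 3 has {re, sol, ti, do, mi, fa} and shift 7 has {re, sol, ti, fa}, leaving only la.
Day 1, shift 7: day 1 has {re, sol, do, fa} and shift 7 has {re, sol, ti, la, fa}, leaving only mi.
Day 1, shift 1: day 1 has {re, sol, do, mi, fa} and shift 1 has {sol, ti, do, fa}, leaving only la.
Day 1, shift 6: day 1 has {re, sol, do, mi, la, fa} and shift 6 has {do, la, fa}, leaving only ti.
Day 4, shift 2: day 4 has {sol, ti, la, fa} and shift 2 has {re, ti, mi, fa}, leaving only do.
Day 4, shift 4: day 4 has {sol, ti, do, la, fa} and shift 4 has {sol, do, mi, la, fa}, leaving only re.
Day 4, shift 5: day 4 has {re, sol, ti, do, la, fa} and shift 5 has {re, sol, ti, la, fa}, leaving only mi.
Day 2, shift 5: day 2 has {re, sol, ti, la, fa} and shift 5 has {re, sol, ti, mi, la, fa}, leaving only do.
Day 2, shift 3: day 2 has {re, sol, ti, do, la, fa} and shift 3 has {sol, ti, la, fa}, leaving only mi.
Day 5, shift 4: day 5 has {fa} and shift 4 has {re, sol, do, mi, la, fa}, leaving only ti.
Day 5, shift 7: day 5 has {ti, fa} and shift 7 has {re, sol, ti, mi, la, fa}, leaving only do.
Day 5, shift 3: day 5 has {ti, do, fa} and shift 3 has {sol, ti, mi, la, fa}, leaving only re.
Day 5, shift 1: day 5 has {re, ti, do, fa} and shift 1 has {sol, ti, do, la, fa}, leaving only mi.
Day 5, shift 6: day 5 has {re, ti, do, mi, fa} and shift 6 has {ti, do, la, fa}, leaving only sol.
Day 5, shift 2: day 5 has {re, sol, ti, do, mi, fa} and shift 2 has {re, ti, do, mi, fa}, leaving only la.
Day 6, shift 1: day 6 has {ti, la, fa} and shift 1 has {sol, ti, do, mi, la, fa}, leaving only re.
Day 6 already has {re, ti, la, fa} and shift 6 already has {sol, ti, do, la, fa}, so day 6, shift 6 must be mi.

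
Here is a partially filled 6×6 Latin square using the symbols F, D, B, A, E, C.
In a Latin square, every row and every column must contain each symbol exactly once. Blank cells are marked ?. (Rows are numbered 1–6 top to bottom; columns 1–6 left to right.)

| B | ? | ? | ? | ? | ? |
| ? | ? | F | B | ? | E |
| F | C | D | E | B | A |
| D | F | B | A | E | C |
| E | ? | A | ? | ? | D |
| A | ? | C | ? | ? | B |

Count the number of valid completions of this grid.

3

Row 1, column 2: eliminating its row and column leaves {D, A, E}.
Row 1, column 3: eliminating its row and column leaves {E}.
Row 1, column 4: eliminating its row and column leaves {F, D, C}.
Row 1, column 5: eliminating its row and column leaves {F, D, A, C}.
Row 1, column 6: eliminating its row and column leaves {F}.
Row 2, column 1: eliminating its row and column leaves {C}.
Row 2, column 2: eliminating its row and column leaves {D, A}.
Row 2, column 5: eliminating its row and column leaves {D, A, C}.
Row 5, column 2: eliminating its row and column leaves {B}.
Row 5, column 4: eliminating its row and column leaves {F, C}.
Row 5, column 5: eliminating its row and column leaves {F, C}.
Row 6, column 2: eliminating its row and column leaves {D, E}.
Row 6, column 4: eliminating its row and column leaves {F, D}.
Row 6, column 5: eliminating its row and column leaves {F, D}.
Enumerating the assignments across these blanks that avoid any row or column repeat gives 3 completions.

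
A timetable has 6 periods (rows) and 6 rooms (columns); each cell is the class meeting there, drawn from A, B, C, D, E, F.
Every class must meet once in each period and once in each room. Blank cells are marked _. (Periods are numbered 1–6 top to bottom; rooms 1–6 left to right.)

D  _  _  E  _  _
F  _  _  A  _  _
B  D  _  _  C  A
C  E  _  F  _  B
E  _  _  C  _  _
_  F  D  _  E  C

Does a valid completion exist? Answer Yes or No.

No

Period 3, room 4: period 3 together with room 4 already contain {A, B, C, D, E, F} — every symbol — so nothing can go there. The grid has no valid completion.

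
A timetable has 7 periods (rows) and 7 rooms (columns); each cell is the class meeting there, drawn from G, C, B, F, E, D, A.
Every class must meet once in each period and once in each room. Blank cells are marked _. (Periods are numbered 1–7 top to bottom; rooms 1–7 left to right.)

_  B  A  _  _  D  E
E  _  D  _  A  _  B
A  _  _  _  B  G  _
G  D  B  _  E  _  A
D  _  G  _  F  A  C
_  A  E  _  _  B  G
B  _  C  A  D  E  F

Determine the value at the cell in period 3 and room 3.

F

Period 3 already has {G, B, A} and room 3 already has {G, C, B, E, D, A}, so period 3, room 3 must be F.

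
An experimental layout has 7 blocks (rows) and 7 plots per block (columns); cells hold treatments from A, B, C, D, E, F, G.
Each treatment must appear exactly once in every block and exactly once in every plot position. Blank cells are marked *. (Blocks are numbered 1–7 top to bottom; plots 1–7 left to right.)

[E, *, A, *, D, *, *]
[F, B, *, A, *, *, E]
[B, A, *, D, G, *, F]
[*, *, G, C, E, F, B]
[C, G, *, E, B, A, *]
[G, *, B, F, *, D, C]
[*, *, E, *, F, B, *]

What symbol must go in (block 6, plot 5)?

A

Block 6 already has {B, C, D, F, G} and plot 5 already has {B, D, E, F, G}, so block 6, plot 5 must be A.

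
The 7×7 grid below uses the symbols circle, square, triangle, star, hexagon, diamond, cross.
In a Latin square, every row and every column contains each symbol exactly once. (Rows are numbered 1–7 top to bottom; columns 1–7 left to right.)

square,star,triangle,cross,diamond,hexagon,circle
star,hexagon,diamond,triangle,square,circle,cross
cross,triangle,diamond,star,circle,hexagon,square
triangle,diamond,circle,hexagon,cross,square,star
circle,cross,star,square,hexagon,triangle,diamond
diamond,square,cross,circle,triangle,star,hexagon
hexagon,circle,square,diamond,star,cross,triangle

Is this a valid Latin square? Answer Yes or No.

Every row is a permutation, but column 6 contains hexagon twice (at rows 1 and 3).

No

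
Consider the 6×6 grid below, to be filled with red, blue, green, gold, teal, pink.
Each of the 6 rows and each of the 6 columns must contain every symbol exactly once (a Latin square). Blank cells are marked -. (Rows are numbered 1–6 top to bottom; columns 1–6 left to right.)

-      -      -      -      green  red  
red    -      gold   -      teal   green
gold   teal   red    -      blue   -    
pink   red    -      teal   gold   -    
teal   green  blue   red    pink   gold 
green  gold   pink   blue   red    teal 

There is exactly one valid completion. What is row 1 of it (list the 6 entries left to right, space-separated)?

blue pink teal gold green red

Row 1, column 1: row 1 has {red, green} and column 1 has {red, green, gold, teal, pink}, leaving only blue.
Row 1, column 2: row 1 has {red, blue, green} and column 2 has {red, green, gold, teal}, leaving only pink.
Row 1, column 3: row 1 has {red, blue, green, pink} and column 3 has {red, blue, gold, pink}, leaving only teal.
Row 1, column 4: row 1 has {red, blue, green, teal, pink} and column 4 has {red, blue, teal}, leaving only gold.
So row 1 reads: blue pink teal gold green red.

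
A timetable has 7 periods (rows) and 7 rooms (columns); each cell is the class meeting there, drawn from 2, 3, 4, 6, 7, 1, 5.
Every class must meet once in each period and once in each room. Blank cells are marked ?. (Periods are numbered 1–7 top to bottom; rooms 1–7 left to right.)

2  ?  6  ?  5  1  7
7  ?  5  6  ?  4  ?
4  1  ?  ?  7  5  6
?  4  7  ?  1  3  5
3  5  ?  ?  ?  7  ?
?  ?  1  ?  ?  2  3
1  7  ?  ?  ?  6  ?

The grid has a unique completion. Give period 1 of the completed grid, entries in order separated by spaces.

Period 1, room 2: period 1 has {2, 6, 7, 1, 5} and room 2 has {4, 7, 1, 5}, leaving only 3.
Period 1, room 4: period 1 has {2, 3, 6, 7, 1, 5} and room 4 has {6}, leaving only 4.
So period 1 reads: 2 3 6 4 5 1 7.

2 3 6 4 5 1 7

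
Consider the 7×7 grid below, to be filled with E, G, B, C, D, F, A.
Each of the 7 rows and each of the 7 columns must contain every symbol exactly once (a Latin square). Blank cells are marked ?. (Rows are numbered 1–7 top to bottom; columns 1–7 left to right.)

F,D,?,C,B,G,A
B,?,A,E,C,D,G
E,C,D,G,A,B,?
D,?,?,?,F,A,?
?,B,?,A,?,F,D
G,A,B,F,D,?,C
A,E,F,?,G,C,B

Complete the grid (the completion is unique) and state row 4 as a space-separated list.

D G C B F A E

Row 4, column 2: row 4 has {D, F, A} and column 2 has {E, B, C, D, A}, leaving only G.
Row 4, column 4: row 4 has {G, D, F, A} and column 4 has {E, G, C, F, A}, leaving only B.
Row 4, column 7: row 4 has {G, B, D, F, A} and column 7 has {G, B, C, D, A}, leaving only E.
Row 4, column 3: row 4 has {E, G, B, D, F, A} and column 3 has {B, D, F, A}, leaving only C.
So row 4 reads: D G C B F A E.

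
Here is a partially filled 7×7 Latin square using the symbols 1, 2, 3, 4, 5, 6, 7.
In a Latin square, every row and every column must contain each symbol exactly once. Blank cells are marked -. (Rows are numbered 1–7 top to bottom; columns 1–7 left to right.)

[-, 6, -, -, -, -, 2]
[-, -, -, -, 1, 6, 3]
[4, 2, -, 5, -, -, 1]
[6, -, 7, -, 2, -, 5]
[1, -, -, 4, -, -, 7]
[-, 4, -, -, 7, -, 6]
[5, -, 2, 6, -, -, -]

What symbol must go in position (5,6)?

2

Row 7, column 7: row 7 has {2, 5, 6} and column 7 has {1, 2, 3, 5, 6, 7}, leaving only 4.
Row 7, column 5: row 7 has {2, 4, 5, 6} and column 5 has {1, 2, 7}, leaving only 3.
Row 3, column 5: row 3 has {1, 2, 4, 5} and column 5 has {1, 2, 3, 7}, leaving only 6.
Row 3, column 3: row 3 has {1, 2, 4, 5, 6} and column 3 has {2, 7}, leaving only 3.
Row 3, column 6: row 3 has {1, 2, 3, 4, 5, 6} and column 6 has {6}, leaving only 7.
Row 5, column 5: row 5 has {1, 4, 7} and column 5 has {1, 2, 3, 6, 7}, leaving only 5.
Row 1, column 5: row 1 has {2, 6} and column 5 has {1, 2, 3, 5, 6, 7}, leaving only 4.
Row 5, column 2: row 5 has {1, 4, 5, 7} and column 2 has {2, 4, 6}, leaving only 3.
Row 5 already has {1, 3, 4, 5, 7} and column 6 already has {6, 7}, so row 5, column 6 must be 2.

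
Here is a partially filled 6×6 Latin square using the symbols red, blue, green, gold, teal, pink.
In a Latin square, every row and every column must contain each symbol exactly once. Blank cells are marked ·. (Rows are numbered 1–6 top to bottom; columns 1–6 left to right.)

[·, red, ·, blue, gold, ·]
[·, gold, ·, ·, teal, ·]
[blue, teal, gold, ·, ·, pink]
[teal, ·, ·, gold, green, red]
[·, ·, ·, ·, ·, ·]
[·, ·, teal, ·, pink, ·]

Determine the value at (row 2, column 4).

Row 3, column 5: row 3 has {blue, gold, teal, pink} and column 5 has {green, gold, teal, pink}, leaving only red.
Row 3, column 4: row 3 has {red, blue, gold, teal, pink} and column 4 has {blue, gold}, leaving only green.
Row 5, column 5: row 5 has {} and column 5 has {red, green, gold, teal, pink}, leaving only blue.
Row 6, column 4: row 6 has {teal, pink} and column 4 has {blue, green, gold}, leaving only red.
Row 2 already has {gold, teal} and column 4 already has {red, blue, green, gold}, so row 2, column 4 must be pink.

pink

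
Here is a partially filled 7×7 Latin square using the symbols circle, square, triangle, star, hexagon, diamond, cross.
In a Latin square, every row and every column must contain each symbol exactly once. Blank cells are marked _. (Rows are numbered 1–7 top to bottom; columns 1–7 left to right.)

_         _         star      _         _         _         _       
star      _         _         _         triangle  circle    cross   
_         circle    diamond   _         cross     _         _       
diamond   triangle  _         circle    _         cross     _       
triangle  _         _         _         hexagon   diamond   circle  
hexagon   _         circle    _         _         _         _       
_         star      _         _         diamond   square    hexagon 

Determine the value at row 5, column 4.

star

Row 3, column 1: row 3 has {circle, diamond, cross} and column 1 has {triangle, star, hexagon, diamond}, leaving only square.
Row 5, column 4 is narrowed to {square, star, cross}.
If it were square, then row 5, column 3 would be left with no valid symbol.
If it were cross, then row 5, column 3 would be left with no valid symbol.
So row 5, column 4 must be star.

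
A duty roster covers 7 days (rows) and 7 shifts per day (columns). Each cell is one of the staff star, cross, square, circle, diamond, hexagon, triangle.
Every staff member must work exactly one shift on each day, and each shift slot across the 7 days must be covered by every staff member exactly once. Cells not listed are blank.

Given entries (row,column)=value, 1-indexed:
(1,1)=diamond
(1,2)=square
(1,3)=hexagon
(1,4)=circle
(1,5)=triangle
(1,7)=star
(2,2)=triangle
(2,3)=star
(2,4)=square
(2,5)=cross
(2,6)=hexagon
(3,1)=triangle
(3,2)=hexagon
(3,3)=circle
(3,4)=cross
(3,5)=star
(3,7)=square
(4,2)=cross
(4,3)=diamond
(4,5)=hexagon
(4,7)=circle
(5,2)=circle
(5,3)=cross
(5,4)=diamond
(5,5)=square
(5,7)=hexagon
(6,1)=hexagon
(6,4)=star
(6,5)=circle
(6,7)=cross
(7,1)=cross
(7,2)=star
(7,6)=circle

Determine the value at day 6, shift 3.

Day 1, shift 6: day 1 has {star, square, circle, diamond, hexagon, triangle} and shift 6 has {circle, hexagon}, leaving only cross.
Day 2, shift 1: day 2 has {star, cross, square, hexagon, triangle} and shift 1 has {cross, diamond, hexagon, triangle}, leaving only circle.
Day 2, shift 7: day 2 has {star, cross, square, circle, hexagon, triangle} and shift 7 has {star, cross, square, circle, hexagon}, leaving only diamond.
Day 3, shift 6: day 3 has {star, cross, square, circle, hexagon, triangle} and shift 6 has {cross, circle, hexagon}, leaving only diamond.
Day 4, shift 4: day 4 has {cross, circle, diamond, hexagon} and shift 4 has {star, cross, square, circle, diamond}, leaving only triangle.
Day 5, shift 1: day 5 has {cross, square, circle, diamond, hexagon} and shift 1 has {cross, circle, diamond, hexagon, triangle}, leaving only star.
Day 4, shift 1: day 4 has {cross, circle, diamond, hexagon, triangle} and shift 1 has {star, cross, circle, diamond, hexagon, triangle}, leaving only square.
Day 4, shift 6: day 4 has {cross, square, circle, diamond, hexagon, triangle} and shift 6 has {cross, circle, diamond, hexagon}, leaving only star.
Day 5, shift 6: day 5 has {star, cross, square, circle, diamond, hexagon} and shift 6 has {star, cross, circle, diamond, hexagon}, leaving only triangle.
Day 6, shift 2: day 6 has {star, cross, circle, hexagon} and shift 2 has {star, cross, square, circle, hexagon, triangle}, leaving only diamond.
Day 6, shift 6: day 6 has {star, cross, circle, diamond, hexagon} and shift 6 has {star, cross, circle, diamond, hexagon, triangle}, leaving only square.
Day 6 already has {star, cross, square, circle, diamond, hexagon} and shift 3 already has {star, cross, circle, diamond, hexagon}, so day 6, shift 3 must be triangle.

triangle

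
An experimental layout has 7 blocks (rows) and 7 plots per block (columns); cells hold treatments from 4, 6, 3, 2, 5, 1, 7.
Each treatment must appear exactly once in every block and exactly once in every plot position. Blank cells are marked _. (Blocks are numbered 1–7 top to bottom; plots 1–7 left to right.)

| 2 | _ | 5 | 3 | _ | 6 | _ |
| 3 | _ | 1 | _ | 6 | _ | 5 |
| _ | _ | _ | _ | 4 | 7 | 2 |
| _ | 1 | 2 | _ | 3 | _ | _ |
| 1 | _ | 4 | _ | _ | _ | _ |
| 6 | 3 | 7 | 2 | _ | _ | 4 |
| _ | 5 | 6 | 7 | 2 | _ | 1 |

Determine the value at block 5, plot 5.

7

Block 1, plot 7: block 1 has {6, 3, 2, 5} and plot 7 has {4, 2, 5, 1}, leaving only 7.
Block 1, plot 2: block 1 has {6, 3, 2, 5, 7} and plot 2 has {3, 5, 1}, leaving only 4.
Block 1, plot 5: block 1 has {4, 6, 3, 2, 5, 7} and plot 5 has {4, 6, 3, 2}, leaving only 1.
Block 2, plot 4: block 2 has {6, 3, 5, 1} and plot 4 has {3, 2, 7}, leaving only 4.
Block 2, plot 6: block 2 has {4, 6, 3, 5, 1} and plot 6 has {6, 7}, leaving only 2.
Block 2, plot 2: block 2 has {4, 6, 3, 2, 5, 1} and plot 2 has {4, 3, 5, 1}, leaving only 7.
Block 3, plot 1: block 3 has {4, 2, 7} and plot 1 has {6, 3, 2, 1}, leaving only 5.
Block 3, plot 2: block 3 has {4, 2, 5, 7} and plot 2 has {4, 3, 5, 1, 7}, leaving only 6.
Block 3, plot 3: block 3 has {4, 6, 2, 5, 7} and plot 3 has {4, 6, 2, 5, 1, 7}, leaving only 3.
Block 3, plot 4: block 3 has {4, 6, 3, 2, 5, 7} and plot 4 has {4, 3, 2, 7}, leaving only 1.
Block 4, plot 7: block 4 has {3, 2, 1} and plot 7 has {4, 2, 5, 1, 7}, leaving only 6.
Block 4, plot 4: block 4 has {6, 3, 2, 1} and plot 4 has {4, 3, 2, 1, 7}, leaving only 5.
Block 4, plot 6: block 4 has {6, 3, 2, 5, 1} and plot 6 has {6, 2, 7}, leaving only 4.
Block 4, plot 1: block 4 has {4, 6, 3, 2, 5, 1} and plot 1 has {6, 3, 2, 5, 1}, leaving only 7.
Block 5, plot 2: block 5 has {4, 1} and plot 2 has {4, 6, 3, 5, 1, 7}, leaving only 2.
Block 5, plot 4: block 5 has {4, 2, 1} and plot 4 has {4, 3, 2, 5, 1, 7}, leaving only 6.
Block 5, plot 7: block 5 has {4, 6, 2, 1} and plot 7 has {4, 6, 2, 5, 1, 7}, leaving only 3.
Block 5, plot 6: block 5 has {4, 6, 3, 2, 1} and plot 6 has {4, 6, 2, 7}, leaving only 5.
Block 5 already has {4, 6, 3, 2, 5, 1} and plot 5 already has {4, 6, 3, 2, 1}, so block 5, plot 5 must be 7.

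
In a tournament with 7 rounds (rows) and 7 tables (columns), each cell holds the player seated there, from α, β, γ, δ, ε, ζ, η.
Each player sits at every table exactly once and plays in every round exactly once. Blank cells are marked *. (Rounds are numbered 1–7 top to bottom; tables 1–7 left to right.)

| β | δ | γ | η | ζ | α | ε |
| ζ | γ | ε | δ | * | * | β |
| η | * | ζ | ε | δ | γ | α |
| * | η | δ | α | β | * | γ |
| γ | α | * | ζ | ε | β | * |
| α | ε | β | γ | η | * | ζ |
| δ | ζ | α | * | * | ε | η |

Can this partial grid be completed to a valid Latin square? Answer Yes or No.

No round or table among the givens repeats a symbol, and propagating forced cells runs into no contradiction.
One valid completion exists (for instance, β δ γ η ζ α ε / ζ γ ε δ α η β / η β ζ ε δ γ α / ε η δ α β ζ γ / γ α η ζ ε β δ / α ε β γ η δ ζ / δ ζ α β γ ε η).

Yes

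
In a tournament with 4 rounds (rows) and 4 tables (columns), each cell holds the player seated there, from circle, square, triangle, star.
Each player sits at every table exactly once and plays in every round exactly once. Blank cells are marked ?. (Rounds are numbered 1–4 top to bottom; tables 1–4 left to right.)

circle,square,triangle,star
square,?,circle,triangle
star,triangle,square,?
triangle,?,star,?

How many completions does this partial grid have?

1

Round 2, table 2: eliminating its round and table leaves {star}.
Round 3, table 4: eliminating its round and table leaves {circle}.
Round 4, table 2: eliminating its round and table leaves {circle}.
Round 4, table 4: eliminating its round and table leaves {circle, square}.
Only one assignment across all blanks avoids any round or table repeat, giving 1 completion.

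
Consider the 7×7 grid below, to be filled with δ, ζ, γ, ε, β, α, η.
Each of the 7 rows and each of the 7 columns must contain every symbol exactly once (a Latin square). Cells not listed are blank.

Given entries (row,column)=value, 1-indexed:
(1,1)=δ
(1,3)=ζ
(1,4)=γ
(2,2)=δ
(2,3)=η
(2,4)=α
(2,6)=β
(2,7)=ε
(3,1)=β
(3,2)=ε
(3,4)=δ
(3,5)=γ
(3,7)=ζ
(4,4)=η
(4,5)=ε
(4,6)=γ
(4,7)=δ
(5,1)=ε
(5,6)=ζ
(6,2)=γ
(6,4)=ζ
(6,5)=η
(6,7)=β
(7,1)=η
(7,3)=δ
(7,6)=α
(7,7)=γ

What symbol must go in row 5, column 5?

Row 2, column 5: row 2 has {δ, ε, β, α, η} and column 5 has {γ, ε, η}, leaving only ζ.
Row 2, column 1: row 2 has {δ, ζ, ε, β, α, η} and column 1 has {δ, ε, β, η}, leaving only γ.
Row 3, column 3: row 3 has {δ, ζ, γ, ε, β} and column 3 has {δ, ζ, η}, leaving only α.
Row 3, column 6: row 3 has {δ, ζ, γ, ε, β, α} and column 6 has {ζ, γ, β, α}, leaving only η.
Row 1, column 6: row 1 has {δ, ζ, γ} and column 6 has {ζ, γ, β, α, η}, leaving only ε.
Row 4, column 3: row 4 has {δ, γ, ε, η} and column 3 has {δ, ζ, α, η}, leaving only β.
Row 5, column 3: row 5 has {ζ, ε} and column 3 has {δ, ζ, β, α, η}, leaving only γ.
Row 5, column 4: row 5 has {ζ, γ, ε} and column 4 has {δ, ζ, γ, α, η}, leaving only β.
Row 6, column 1: row 6 has {ζ, γ, β, η} and column 1 has {δ, γ, ε, β, η}, leaving only α.
Row 4, column 1: row 4 has {δ, γ, ε, β, η} and column 1 has {δ, γ, ε, β, α, η}, leaving only ζ.
Row 4, column 2: row 4 has {δ, ζ, γ, ε, β, η} and column 2 has {δ, γ, ε}, leaving only α.
Row 5, column 2: row 5 has {ζ, γ, ε, β} and column 2 has {δ, γ, ε, α}, leaving only η.
Row 1, column 2: row 1 has {δ, ζ, γ, ε} and column 2 has {δ, γ, ε, α, η}, leaving only β.
Row 1, column 5: row 1 has {δ, ζ, γ, ε, β} and column 5 has {ζ, γ, ε, η}, leaving only α.
Row 5 already has {ζ, γ, ε, β, η} and column 5 already has {ζ, γ, ε, α, η}, so row 5, column 5 must be δ.

δ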